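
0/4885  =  0 = 0.00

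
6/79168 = 3/39584 = 0.00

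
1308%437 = 434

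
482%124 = 110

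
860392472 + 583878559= 1444271031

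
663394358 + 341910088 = 1005304446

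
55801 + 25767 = 81568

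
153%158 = 153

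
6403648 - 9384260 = - 2980612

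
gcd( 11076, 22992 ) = 12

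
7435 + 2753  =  10188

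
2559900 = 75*34132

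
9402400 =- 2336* ( - 4025 )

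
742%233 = 43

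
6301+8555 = 14856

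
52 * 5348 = 278096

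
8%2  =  0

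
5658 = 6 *943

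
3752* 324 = 1215648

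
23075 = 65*355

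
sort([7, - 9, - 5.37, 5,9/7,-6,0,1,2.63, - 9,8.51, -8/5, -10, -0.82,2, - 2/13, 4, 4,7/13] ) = [ - 10, - 9, - 9, - 6 , - 5.37, - 8/5, - 0.82 , - 2/13, 0,7/13 , 1, 9/7, 2, 2.63, 4, 4,5 , 7,  8.51] 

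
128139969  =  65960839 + 62179130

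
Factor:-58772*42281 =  - 2^2*7^1*2099^1*42281^1 = - 2484938932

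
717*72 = 51624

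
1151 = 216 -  - 935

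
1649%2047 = 1649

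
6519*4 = 26076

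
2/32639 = 2/32639 = 0.00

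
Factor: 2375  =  5^3*19^1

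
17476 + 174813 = 192289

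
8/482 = 4/241 = 0.02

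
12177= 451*27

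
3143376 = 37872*83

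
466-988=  -522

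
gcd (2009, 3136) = 49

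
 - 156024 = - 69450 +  - 86574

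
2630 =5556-2926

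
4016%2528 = 1488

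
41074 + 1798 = 42872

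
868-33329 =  - 32461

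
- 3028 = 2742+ - 5770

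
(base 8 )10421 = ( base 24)7E1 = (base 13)1cb1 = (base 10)4369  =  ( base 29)55j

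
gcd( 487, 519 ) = 1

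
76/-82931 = -1 + 82855/82931 = -0.00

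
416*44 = 18304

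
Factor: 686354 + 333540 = 1019894 = 2^1*509947^1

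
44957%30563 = 14394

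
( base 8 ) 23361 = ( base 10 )9969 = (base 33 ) 953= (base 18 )1cdf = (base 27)DI6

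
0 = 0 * 29448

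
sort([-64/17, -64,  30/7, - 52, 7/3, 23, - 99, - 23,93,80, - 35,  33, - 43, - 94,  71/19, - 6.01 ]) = [ - 99, - 94, - 64,-52 , - 43, - 35 ,-23, - 6.01, - 64/17 , 7/3 , 71/19, 30/7, 23,33, 80,93 ] 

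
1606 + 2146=3752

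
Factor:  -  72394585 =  - 5^1*17^1*29^1*43^1*683^1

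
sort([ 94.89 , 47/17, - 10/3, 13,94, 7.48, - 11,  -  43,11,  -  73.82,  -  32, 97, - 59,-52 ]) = [ - 73.82,-59,  -  52, - 43, - 32, - 11, - 10/3,47/17,7.48,11, 13, 94, 94.89 , 97 ] 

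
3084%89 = 58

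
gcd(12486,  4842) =6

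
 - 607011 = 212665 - 819676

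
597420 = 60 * 9957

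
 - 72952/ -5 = 14590 + 2/5  =  14590.40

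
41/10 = 41/10 = 4.10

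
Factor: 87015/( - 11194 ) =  - 2^( - 1 )*3^1*5^1*29^( - 1 )*193^(-1 )*5801^1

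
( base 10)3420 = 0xd5c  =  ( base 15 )1030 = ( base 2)110101011100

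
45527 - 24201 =21326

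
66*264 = 17424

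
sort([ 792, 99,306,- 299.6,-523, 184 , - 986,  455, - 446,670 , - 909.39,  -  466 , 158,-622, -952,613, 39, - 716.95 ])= [ - 986, - 952, - 909.39, - 716.95, -622, - 523,-466, - 446, - 299.6,39,99,158 , 184,306,455,613, 670 , 792 ] 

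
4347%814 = 277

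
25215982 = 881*28622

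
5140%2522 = 96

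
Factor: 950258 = 2^1  *61^1*7789^1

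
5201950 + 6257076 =11459026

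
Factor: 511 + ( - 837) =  - 326 = -2^1*163^1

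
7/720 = 7/720 = 0.01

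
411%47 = 35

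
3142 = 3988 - 846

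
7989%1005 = 954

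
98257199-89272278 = 8984921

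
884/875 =1+ 9/875=1.01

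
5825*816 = 4753200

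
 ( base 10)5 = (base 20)5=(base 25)5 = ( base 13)5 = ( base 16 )5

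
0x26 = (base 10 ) 38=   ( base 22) 1G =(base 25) 1D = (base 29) 19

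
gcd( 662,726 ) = 2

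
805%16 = 5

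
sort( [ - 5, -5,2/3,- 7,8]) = [  -  7,  -  5 , - 5,  2/3 , 8 ]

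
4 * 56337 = 225348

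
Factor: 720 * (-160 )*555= - 2^9*3^3 * 5^3*37^1 = - 63936000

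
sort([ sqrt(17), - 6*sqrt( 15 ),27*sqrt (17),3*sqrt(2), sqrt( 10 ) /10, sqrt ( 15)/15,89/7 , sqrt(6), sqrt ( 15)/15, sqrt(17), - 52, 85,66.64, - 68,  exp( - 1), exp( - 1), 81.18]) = [  -  68, - 52 , - 6*sqrt( 15), sqrt( 15)/15, sqrt( 15)/15,sqrt( 10)/10,exp( -1),exp(  -  1), sqrt(6), sqrt( 17),sqrt ( 17),3*sqrt(2), 89/7, 66.64,81.18, 85, 27*sqrt ( 17 )]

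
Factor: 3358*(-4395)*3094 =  - 2^2 * 3^1*5^1*7^1 * 13^1*17^1*23^1*73^1*293^1 = - 45662520540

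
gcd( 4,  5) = 1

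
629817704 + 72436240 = 702253944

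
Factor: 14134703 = 11^1 *37^1 * 34729^1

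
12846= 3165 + 9681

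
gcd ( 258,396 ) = 6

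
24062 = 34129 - 10067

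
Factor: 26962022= 2^1 * 109^1*337^1 * 367^1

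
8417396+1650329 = 10067725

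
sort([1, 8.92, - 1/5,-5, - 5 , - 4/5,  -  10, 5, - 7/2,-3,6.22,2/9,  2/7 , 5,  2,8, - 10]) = [ - 10,-10, - 5, - 5, - 7/2, - 3  , - 4/5, - 1/5,2/9,2/7,1,2, 5, 5, 6.22, 8,8.92]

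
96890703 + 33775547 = 130666250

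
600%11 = 6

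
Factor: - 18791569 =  - 661^1*28429^1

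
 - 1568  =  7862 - 9430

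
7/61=7/61 = 0.11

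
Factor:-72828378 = -2^1*3^2*7^1*137^1*4219^1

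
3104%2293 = 811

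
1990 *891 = 1773090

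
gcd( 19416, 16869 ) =3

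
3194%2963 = 231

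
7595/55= 138 + 1/11  =  138.09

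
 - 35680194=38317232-73997426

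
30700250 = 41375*742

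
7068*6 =42408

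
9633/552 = 17+ 83/184 = 17.45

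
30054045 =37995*791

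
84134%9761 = 6046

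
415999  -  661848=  - 245849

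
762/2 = 381 = 381.00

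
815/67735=163/13547 =0.01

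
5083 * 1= 5083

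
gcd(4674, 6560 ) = 82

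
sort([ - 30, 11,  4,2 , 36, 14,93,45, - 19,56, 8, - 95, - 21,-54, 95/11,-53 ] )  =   [ - 95, - 54, - 53, - 30, - 21, - 19, 2,4,  8,95/11 , 11,14, 36, 45, 56, 93 ] 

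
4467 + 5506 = 9973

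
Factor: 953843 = 11^2*7883^1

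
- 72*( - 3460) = 249120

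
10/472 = 5/236  =  0.02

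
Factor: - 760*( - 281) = 2^3 * 5^1*19^1*281^1= 213560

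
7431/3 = 2477= 2477.00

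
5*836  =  4180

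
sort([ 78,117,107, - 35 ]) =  [ - 35,78,107 , 117]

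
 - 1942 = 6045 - 7987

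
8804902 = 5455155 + 3349747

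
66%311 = 66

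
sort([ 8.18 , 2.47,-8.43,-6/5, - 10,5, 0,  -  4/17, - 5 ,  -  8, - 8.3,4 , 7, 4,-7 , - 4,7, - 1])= [ - 10, - 8.43, -8.3, - 8, - 7, - 5,- 4, - 6/5, - 1, - 4/17, 0, 2.47,  4,4,  5, 7 , 7,8.18 ]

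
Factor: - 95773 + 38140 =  - 57633 = - 3^1*19211^1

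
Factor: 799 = 17^1*47^1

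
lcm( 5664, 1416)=5664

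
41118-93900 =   -  52782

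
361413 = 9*40157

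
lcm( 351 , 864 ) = 11232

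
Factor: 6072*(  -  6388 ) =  - 2^5*3^1*11^1*23^1*1597^1 = -38787936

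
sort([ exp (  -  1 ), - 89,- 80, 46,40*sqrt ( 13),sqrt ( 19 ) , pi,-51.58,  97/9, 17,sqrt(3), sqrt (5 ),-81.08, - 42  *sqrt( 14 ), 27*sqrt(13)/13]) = [ - 42*sqrt (14) , - 89 ,-81.08,-80, - 51.58,exp ( - 1 ),sqrt(3),  sqrt( 5 ),pi, sqrt (19),27*sqrt( 13)/13, 97/9 , 17,  46 , 40 * sqrt (13 )]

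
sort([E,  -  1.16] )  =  [ - 1.16, E ] 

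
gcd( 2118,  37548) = 6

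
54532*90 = 4907880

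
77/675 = 77/675 = 0.11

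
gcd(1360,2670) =10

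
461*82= 37802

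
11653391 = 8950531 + 2702860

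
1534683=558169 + 976514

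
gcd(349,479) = 1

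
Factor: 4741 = 11^1 * 431^1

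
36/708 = 3/59 = 0.05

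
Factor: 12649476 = 2^2*3^1*7^1*150589^1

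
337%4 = 1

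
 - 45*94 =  - 4230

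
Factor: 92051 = 92051^1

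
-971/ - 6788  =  971/6788 =0.14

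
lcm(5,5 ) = 5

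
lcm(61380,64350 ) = 3989700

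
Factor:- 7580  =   - 2^2*5^1*379^1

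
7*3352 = 23464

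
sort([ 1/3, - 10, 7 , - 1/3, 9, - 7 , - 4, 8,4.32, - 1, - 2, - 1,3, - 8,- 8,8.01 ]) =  [ - 10 ,  -  8, - 8,-7, - 4 ,  -  2, - 1, - 1,-1/3,1/3, 3 , 4.32,7  ,  8,8.01 , 9 ]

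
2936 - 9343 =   -  6407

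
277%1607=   277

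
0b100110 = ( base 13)2c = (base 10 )38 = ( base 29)19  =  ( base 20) 1I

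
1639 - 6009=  - 4370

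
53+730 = 783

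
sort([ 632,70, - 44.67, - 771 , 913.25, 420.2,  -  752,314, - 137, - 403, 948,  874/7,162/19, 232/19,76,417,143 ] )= [ - 771,- 752, - 403, - 137, - 44.67,162/19,  232/19,70, 76,  874/7,  143, 314 , 417,420.2,632,  913.25,948 ] 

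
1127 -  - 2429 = 3556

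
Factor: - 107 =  -107^1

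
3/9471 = 1/3157 = 0.00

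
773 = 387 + 386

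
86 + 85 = 171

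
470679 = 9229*51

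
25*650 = 16250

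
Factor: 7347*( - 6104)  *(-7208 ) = 323250602304 = 2^6*3^1 * 7^1 * 17^1 *31^1*53^1*79^1*109^1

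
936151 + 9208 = 945359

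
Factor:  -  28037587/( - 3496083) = 3^( - 1 )*1165361^( - 1 )*28037587^1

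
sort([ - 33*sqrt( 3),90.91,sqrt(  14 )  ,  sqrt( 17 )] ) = [-33*sqrt( 3),sqrt( 14),sqrt( 17),90.91]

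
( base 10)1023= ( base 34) U3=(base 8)1777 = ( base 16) 3ff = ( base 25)1fn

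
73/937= 73/937= 0.08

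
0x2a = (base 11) 39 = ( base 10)42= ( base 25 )1H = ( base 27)1F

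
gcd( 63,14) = 7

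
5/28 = 5/28 = 0.18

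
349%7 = 6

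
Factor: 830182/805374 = 3^( - 2)*101^(-1)*937^1 = 937/909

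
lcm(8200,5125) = 41000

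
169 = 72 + 97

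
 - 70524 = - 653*108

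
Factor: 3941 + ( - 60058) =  - 17^1*3301^1 = - 56117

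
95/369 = 95/369=0.26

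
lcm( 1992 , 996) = 1992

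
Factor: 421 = 421^1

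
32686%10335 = 1681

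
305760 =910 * 336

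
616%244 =128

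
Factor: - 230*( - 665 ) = 152950 =2^1*5^2*  7^1*19^1*23^1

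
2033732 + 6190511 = 8224243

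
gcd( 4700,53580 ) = 940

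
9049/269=9049/269  =  33.64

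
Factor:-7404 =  - 2^2*3^1*617^1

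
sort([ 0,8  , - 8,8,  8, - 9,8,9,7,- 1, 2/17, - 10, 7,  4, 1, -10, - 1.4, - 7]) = [-10 ,-10,-9, - 8, - 7, - 1.4, - 1,0,2/17,1, 4,7, 7, 8,8, 8 , 8,9] 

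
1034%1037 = 1034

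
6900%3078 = 744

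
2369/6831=103/297 = 0.35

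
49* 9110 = 446390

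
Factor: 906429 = 3^1*302143^1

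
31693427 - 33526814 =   -  1833387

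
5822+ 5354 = 11176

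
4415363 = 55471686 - 51056323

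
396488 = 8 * 49561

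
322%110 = 102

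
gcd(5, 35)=5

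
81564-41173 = 40391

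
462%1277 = 462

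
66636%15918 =2964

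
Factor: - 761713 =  - 761713^1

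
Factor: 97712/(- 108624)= - 197/219 = -3^(-1)*73^( - 1)*197^1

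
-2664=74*( - 36 ) 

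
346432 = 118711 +227721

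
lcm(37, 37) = 37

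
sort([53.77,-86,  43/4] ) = [ - 86,43/4, 53.77]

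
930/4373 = 930/4373 = 0.21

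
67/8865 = 67/8865 = 0.01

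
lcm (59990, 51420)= 359940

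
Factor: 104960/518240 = 2^4 *79^( - 1 ) = 16/79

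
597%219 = 159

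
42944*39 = 1674816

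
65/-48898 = - 1 + 48833/48898=-0.00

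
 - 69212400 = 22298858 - 91511258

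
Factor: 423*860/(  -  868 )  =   - 90945/217 =- 3^2*5^1 * 7^ ( - 1 )*31^( - 1)  *43^1 * 47^1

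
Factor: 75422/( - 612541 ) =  - 2^1*19^( - 1)*43^1*103^( -1 )*313^( - 1 )*877^1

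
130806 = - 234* ( - 559) 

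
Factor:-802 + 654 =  - 148 = - 2^2*37^1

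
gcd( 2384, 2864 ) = 16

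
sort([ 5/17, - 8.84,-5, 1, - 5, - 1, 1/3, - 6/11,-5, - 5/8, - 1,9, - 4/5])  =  [ - 8.84, - 5, - 5, - 5, - 1, - 1 , - 4/5, -5/8, - 6/11,  5/17, 1/3, 1, 9]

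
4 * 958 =3832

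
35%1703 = 35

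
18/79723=18/79723 =0.00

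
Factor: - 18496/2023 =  - 64/7 = - 2^6*7^( - 1) 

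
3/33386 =3/33386 = 0.00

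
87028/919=94+642/919 = 94.70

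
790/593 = 790/593= 1.33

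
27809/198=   27809/198 = 140.45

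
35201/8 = 35201/8 = 4400.12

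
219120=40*5478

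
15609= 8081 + 7528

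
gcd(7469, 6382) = 1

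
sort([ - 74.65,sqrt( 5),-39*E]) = [ - 39 * E, - 74.65,sqrt( 5) ]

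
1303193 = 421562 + 881631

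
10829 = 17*637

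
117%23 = 2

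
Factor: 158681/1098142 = 2^ (-1)*107^1*1483^1 *549071^(  -  1 ) 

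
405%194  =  17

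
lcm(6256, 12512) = 12512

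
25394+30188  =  55582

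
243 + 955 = 1198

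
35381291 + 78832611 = 114213902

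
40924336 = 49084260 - 8159924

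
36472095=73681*495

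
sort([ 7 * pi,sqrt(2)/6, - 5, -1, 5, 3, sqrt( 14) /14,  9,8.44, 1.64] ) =[-5,-1 , sqrt( 2 ) /6, sqrt(14 )/14,1.64, 3, 5,8.44, 9,7*pi ] 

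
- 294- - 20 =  - 274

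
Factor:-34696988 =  - 2^2*41^1 *83^1*2549^1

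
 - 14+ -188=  -202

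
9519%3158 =45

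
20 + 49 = 69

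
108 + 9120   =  9228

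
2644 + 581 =3225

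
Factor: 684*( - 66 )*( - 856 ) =2^6*3^3*11^1*19^1*107^1=38643264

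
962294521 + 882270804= 1844565325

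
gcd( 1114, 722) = 2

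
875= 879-4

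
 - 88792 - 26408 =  - 115200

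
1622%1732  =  1622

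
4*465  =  1860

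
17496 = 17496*1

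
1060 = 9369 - 8309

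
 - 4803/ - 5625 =1601/1875 = 0.85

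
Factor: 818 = 2^1*409^1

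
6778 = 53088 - 46310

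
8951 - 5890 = 3061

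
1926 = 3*642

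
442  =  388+54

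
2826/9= 314 = 314.00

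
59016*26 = 1534416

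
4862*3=14586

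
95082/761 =95082/761 =124.94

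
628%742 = 628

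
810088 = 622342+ 187746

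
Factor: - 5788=-2^2*1447^1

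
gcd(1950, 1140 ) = 30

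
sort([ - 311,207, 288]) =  [ - 311,207, 288 ]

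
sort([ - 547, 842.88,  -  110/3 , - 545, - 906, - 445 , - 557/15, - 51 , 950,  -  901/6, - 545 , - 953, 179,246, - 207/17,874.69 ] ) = [ -953, - 906, - 547, - 545, - 545 , - 445,  -  901/6,  -  51, - 557/15, - 110/3, - 207/17,179,246,842.88,  874.69,  950] 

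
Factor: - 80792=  - 2^3 * 10099^1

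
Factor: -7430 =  - 2^1*5^1*743^1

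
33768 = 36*938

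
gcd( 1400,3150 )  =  350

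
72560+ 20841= 93401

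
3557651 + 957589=4515240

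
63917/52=1229+9/52 = 1229.17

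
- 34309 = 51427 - 85736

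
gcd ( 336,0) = 336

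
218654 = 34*6431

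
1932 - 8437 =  - 6505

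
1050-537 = 513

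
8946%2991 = 2964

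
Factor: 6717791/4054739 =13^(- 1)*23^ ( - 1) * 71^(- 1 )*191^( - 1)*6717791^1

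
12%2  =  0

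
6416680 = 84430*76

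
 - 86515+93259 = 6744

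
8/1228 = 2/307  =  0.01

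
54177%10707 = 642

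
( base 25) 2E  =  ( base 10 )64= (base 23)2I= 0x40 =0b1000000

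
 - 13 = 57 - 70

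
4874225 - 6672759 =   -  1798534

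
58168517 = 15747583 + 42420934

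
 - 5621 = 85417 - 91038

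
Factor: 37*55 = 2035 =5^1*11^1*37^1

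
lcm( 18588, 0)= 0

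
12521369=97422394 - 84901025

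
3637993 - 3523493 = 114500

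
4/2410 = 2/1205 = 0.00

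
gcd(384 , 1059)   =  3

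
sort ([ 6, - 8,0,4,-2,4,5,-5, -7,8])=[-8, - 7, - 5, - 2 , 0,4,4, 5,6, 8] 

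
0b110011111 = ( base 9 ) 511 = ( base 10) 415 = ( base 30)dp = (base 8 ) 637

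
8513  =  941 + 7572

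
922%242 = 196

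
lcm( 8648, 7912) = 371864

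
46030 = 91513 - 45483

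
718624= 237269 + 481355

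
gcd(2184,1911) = 273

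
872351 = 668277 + 204074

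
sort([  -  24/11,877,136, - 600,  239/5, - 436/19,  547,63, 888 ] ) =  [ - 600,  -  436/19, - 24/11,239/5,63,136, 547,877 , 888]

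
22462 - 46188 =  - 23726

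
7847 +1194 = 9041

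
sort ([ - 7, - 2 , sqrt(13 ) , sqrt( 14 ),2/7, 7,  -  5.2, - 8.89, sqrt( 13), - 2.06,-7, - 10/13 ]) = [ - 8.89  , - 7,-7,  -  5.2,-2.06, - 2,  -  10/13,2/7,sqrt (13 ),  sqrt( 13) , sqrt( 14 ),7] 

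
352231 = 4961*71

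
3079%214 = 83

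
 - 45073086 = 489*(- 92174)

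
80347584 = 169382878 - 89035294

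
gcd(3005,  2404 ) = 601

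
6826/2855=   6826/2855 =2.39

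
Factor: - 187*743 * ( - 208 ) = 28899728 = 2^4*11^1*13^1*17^1*743^1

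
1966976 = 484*4064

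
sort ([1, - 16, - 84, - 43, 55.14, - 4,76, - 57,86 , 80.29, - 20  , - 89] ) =[ - 89, - 84, -57, - 43, - 20, - 16, - 4,1, 55.14,76,80.29, 86 ] 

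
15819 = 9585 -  -6234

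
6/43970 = 3/21985 = 0.00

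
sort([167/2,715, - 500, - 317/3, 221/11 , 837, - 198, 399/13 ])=[ - 500, - 198,-317/3 , 221/11, 399/13,167/2,715,837 ]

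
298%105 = 88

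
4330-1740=2590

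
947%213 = 95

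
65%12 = 5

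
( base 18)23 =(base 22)1H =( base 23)1g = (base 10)39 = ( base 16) 27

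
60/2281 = 60/2281 = 0.03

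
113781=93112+20669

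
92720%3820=1040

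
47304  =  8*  5913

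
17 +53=70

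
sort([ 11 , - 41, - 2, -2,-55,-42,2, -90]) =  [ - 90, - 55,- 42,- 41, - 2, - 2,2,11]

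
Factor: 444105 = 3^2*5^1*71^1*139^1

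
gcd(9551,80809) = 1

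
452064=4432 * 102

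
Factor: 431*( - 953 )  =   - 410743 = -431^1*953^1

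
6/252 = 1/42= 0.02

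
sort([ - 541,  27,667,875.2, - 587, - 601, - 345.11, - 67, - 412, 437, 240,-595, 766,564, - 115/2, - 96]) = [ - 601, - 595, - 587,-541, - 412, - 345.11 , - 96, - 67, - 115/2,27,  240,  437, 564,667,766,875.2]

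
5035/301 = 5035/301 =16.73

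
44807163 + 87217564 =132024727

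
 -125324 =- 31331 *4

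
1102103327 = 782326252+319777075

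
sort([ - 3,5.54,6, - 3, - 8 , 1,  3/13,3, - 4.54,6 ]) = [-8,  -  4.54, - 3 ,-3,3/13,  1, 3,  5.54,6, 6]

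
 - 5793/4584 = - 1931/1528 = -1.26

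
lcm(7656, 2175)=191400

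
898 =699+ 199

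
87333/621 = 29111/207 = 140.63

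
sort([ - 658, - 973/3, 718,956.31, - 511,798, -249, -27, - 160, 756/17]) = [ - 658,-511,-973/3,-249, - 160, - 27,756/17,  718,798,956.31]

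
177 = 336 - 159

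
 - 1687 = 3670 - 5357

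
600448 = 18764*32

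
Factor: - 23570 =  - 2^1*5^1*2357^1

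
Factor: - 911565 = -3^2 * 5^1 * 47^1*431^1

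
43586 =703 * 62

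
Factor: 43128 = 2^3*3^2*599^1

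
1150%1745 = 1150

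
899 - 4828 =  - 3929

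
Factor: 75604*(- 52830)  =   - 3994159320=- 2^3*3^2 *5^1 * 41^1*461^1*587^1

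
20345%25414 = 20345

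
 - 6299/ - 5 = 6299/5 = 1259.80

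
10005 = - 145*( - 69)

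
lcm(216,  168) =1512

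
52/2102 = 26/1051 = 0.02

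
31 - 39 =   -  8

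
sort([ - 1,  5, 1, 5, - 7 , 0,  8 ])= [ - 7,  -  1,0, 1, 5, 5,8]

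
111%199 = 111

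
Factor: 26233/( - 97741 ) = -7^( -1)*37^1*709^1*13963^( - 1 ) 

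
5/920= 1/184  =  0.01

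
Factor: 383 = 383^1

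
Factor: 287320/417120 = 653/948=2^( - 2 )*3^(  -  1)*79^( - 1)*653^1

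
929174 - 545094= 384080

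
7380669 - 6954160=426509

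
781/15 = 781/15  =  52.07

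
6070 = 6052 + 18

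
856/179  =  4+140/179 = 4.78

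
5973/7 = 5973/7 = 853.29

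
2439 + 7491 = 9930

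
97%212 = 97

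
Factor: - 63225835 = -5^1*193^1*65519^1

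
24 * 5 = 120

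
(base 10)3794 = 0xed2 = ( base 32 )3MI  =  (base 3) 12012112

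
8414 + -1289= 7125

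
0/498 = 0 = 0.00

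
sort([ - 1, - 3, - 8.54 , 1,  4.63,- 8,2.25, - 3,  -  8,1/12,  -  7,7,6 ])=[ - 8.54, - 8,  -  8,  -  7, - 3, - 3 , - 1, 1/12, 1, 2.25,  4.63,  6,  7] 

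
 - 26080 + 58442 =32362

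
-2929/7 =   -  2929/7  =  -418.43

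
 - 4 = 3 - 7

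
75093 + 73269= 148362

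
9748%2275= 648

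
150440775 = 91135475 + 59305300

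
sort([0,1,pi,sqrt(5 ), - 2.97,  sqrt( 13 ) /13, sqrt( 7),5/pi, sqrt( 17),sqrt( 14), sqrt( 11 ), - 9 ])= [ - 9, - 2.97, 0,sqrt ( 13) /13,1, 5/pi, sqrt(5 ), sqrt( 7),pi,sqrt (11 ),  sqrt(14 ) , sqrt(17 )] 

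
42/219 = 14/73 = 0.19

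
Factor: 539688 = 2^3*3^1*113^1*199^1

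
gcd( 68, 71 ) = 1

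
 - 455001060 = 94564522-549565582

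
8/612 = 2/153 = 0.01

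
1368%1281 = 87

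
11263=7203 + 4060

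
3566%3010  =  556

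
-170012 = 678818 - 848830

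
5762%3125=2637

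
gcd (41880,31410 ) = 10470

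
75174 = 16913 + 58261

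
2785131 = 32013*87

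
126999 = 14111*9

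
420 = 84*5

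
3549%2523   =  1026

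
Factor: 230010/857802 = 5^1 *17^1 *317^ ( - 1) =85/317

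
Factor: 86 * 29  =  2494 = 2^1*29^1*43^1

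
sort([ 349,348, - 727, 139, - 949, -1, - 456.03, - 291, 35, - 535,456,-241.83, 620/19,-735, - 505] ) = [ - 949,  -  735, - 727, - 535,  -  505, - 456.03,-291, - 241.83, - 1, 620/19, 35,139,348,  349,456]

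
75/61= 75/61 = 1.23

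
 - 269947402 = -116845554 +- 153101848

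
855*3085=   2637675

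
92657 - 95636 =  - 2979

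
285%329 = 285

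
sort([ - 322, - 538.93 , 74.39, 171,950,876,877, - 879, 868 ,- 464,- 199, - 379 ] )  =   [ - 879, - 538.93, - 464, - 379, - 322, - 199,74.39,171,868,876,877,950 ]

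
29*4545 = 131805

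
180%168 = 12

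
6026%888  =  698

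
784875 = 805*975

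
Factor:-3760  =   - 2^4*5^1*47^1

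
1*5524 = 5524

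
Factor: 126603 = 3^5*521^1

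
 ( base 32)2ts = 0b101110111100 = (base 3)11010021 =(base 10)3004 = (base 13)14A1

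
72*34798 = 2505456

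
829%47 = 30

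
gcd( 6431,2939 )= 1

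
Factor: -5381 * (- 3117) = 3^1 * 1039^1 *5381^1 = 16772577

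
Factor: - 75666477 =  - 3^1*25222159^1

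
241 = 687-446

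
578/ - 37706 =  -1 + 1092/1109 = - 0.02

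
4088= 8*511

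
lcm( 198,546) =18018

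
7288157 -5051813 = 2236344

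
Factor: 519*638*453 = 2^1*3^2 * 11^1*29^1*151^1 *173^1 =149998266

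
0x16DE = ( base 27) 80M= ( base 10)5854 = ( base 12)347a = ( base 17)1346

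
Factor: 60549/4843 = 3^1 * 29^( - 1 )*167^ ( - 1)*20183^1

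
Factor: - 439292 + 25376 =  - 2^2*3^1*17^1*2029^1= - 413916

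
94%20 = 14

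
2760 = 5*552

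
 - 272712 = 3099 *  (  -  88)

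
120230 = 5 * 24046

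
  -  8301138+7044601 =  -1256537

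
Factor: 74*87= 6438= 2^1*3^1*29^1*37^1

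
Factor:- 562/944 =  - 2^( -3)* 59^( - 1 ) * 281^1 = - 281/472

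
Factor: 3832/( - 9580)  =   - 2/5=-  2^1 * 5^( - 1 ) 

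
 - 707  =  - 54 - 653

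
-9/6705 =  - 1/745=- 0.00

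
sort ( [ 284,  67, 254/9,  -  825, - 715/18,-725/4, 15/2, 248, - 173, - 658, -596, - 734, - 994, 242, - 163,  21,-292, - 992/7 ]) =[ - 994,  -  825, - 734, - 658, - 596,-292,-725/4,  -  173,-163, - 992/7, - 715/18, 15/2,21,254/9, 67,242 , 248, 284 ]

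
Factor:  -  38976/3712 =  - 2^( - 1)*3^1*7^1 = -21/2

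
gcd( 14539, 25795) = 469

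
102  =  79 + 23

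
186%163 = 23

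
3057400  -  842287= 2215113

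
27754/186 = 13877/93 = 149.22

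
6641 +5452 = 12093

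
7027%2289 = 160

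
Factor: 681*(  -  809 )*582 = - 2^1*3^2*97^1*227^1 * 809^1 = -  320640678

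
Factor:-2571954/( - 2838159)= 2^1 * 3^(-3)*7^1*11^1*19^1*37^( - 1)*293^1*947^ ( - 1) = 857318/946053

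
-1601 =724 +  - 2325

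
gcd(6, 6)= 6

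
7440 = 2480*3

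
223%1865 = 223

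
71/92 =71/92 = 0.77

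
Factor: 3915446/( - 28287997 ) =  - 2^1 * 179^1*383^ (-1)*10937^1 * 73859^(-1)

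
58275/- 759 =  - 19425/253 = - 76.78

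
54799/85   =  644 + 59/85 = 644.69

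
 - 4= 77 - 81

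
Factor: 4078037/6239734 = 2^( - 1)*337^1*367^( - 1 )*  8501^(- 1)*12101^1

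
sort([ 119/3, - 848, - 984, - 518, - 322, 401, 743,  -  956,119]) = [ - 984,- 956,-848, - 518,-322 , 119/3 , 119, 401, 743] 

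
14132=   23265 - 9133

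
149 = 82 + 67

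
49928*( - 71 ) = - 3544888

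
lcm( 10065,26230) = 865590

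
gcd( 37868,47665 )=1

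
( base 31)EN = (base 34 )DF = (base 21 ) 10G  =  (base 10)457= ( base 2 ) 111001001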